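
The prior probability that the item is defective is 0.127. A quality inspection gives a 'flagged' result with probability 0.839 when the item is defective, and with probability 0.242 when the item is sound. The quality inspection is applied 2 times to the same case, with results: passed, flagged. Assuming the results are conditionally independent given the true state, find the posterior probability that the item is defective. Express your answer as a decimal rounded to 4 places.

With H the event that the item is defective, the joint likelihood of the observed sequence is P(data|H) = 0.161·0.839 = 0.13508 and P(data|¬H) = 0.758·0.242 = 0.18344.
Bayes: P(H|data) = 0.127·0.13508 / (0.127·0.13508 + 0.873·0.18344) = 0.017155/0.17729 = 0.0968.

Posterior P(H) ≈ 0.0968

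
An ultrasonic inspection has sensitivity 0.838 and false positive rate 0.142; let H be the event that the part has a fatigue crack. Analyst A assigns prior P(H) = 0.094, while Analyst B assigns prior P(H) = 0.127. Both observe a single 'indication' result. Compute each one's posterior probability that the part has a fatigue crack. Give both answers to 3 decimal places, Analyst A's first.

The likelihood ratio for an 'indication' result is 0.838/0.142 = 5.9014.
Analyst A: prior odds 0.094/0.906 = 0.10375; posterior odds 0.61229; posterior probability 0.380.
Analyst B: prior odds 0.127/0.873 = 0.14548; posterior odds 0.85851; posterior probability 0.462.

Analyst A: 0.380; Analyst B: 0.462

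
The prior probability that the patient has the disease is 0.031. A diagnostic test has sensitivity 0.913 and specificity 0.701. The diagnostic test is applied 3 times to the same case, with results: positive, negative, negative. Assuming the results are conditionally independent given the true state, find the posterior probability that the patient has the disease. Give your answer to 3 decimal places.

Posterior P(H) ≈ 0.002

Let H be the event that the patient has the disease; start with P(H) = 0.031. P('positive'|H) = 0.913, P('positive'|¬H) = 0.299.
Update on result 1 ('positive'): P(H) ← 0.913·0.0310 / (0.913·0.0310 + 0.299·0.9690) = 0.028303/0.31803 = 0.0890.
Update on result 2 ('negative'): P(H) ← 0.087·0.0890 / (0.087·0.0890 + 0.701·0.9110) = 0.0077424/0.64636 = 0.0120.
Update on result 3 ('negative'): P(H) ← 0.087·0.0120 / (0.087·0.0120 + 0.701·0.9880) = 0.0010421/0.69365 = 0.0015.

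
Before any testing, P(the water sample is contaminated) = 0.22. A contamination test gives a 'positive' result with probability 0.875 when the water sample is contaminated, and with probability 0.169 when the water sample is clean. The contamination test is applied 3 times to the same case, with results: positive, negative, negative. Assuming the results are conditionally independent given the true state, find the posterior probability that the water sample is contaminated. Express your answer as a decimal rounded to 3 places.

Let H be the event that the water sample is contaminated; start with P(H) = 0.22. P('positive'|H) = 0.875, P('positive'|¬H) = 0.169.
Update on result 1 ('positive'): P(H) ← 0.875·0.2200 / (0.875·0.2200 + 0.169·0.7800) = 0.19250/0.32432 = 0.5935.
Update on result 2 ('negative'): P(H) ← 0.125·0.5935 / (0.125·0.5935 + 0.831·0.4065) = 0.074194/0.41195 = 0.1801.
Update on result 3 ('negative'): P(H) ← 0.125·0.1801 / (0.125·0.1801 + 0.831·0.8199) = 0.022513/0.70385 = 0.0320.

Posterior P(H) ≈ 0.032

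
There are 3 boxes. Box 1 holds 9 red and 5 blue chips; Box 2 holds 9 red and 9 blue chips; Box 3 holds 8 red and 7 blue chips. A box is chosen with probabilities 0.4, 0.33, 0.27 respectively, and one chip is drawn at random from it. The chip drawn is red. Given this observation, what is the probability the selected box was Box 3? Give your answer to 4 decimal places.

Tabulate prior·likelihood by source: [1] prior 0.4, lik 0.6429, product 0.2571; [2] prior 0.33, lik 0.5, product 0.1650; [3] prior 0.27, lik 0.5333, product 0.1440.
Normalizing constant = 0.56614; the posterior for Box 3 is its product over the sum, 0.1440/0.56614 = 0.2544.

Posterior probability ≈ 0.2544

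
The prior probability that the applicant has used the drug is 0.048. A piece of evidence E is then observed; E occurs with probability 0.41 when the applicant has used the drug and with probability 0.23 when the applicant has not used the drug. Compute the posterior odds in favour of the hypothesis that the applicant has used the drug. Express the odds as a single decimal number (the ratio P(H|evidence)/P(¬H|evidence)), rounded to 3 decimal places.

Prior odds = 0.048/(1−0.048) = 0.050420.
Likelihood ratio for E = 0.41/0.23 = 1.7826.
Posterior odds = prior odds × LR = 0.089879.

Posterior odds ≈ 0.090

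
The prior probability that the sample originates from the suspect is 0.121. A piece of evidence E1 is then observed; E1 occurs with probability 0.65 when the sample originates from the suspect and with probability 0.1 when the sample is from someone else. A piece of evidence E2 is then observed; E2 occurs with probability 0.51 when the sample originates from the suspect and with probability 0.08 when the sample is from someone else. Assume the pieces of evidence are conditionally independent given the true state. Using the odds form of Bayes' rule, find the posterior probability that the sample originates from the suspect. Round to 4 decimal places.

Prior odds = 0.121/(1−0.121) = 0.13766. In log-odds, ln(0.13766) = -1.9830.
Add log likelihood ratios: ln(6.5000) + ln(6.3750) = 3.7242.
Posterior log-odds = 1.7412, so posterior odds = exp(1.7412) = 5.7041. Converting, P(H|E) = 5.7041/6.7041 = 0.8508.

Posterior probability ≈ 0.8508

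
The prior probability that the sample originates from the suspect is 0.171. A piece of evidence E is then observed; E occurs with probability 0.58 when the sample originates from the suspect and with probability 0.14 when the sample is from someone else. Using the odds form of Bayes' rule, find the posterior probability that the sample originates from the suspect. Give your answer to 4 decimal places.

Posterior probability ≈ 0.4608

Prior odds = 0.171/(1−0.171) = 0.20627. In log-odds, ln(0.20627) = -1.5786.
Add log likelihood ratio: ln(4.1429) = 1.4214.
Posterior log-odds = -0.15717, so posterior odds = exp(-0.15717) = 0.85456. Converting, P(H|E) = 0.85456/1.8546 = 0.4608.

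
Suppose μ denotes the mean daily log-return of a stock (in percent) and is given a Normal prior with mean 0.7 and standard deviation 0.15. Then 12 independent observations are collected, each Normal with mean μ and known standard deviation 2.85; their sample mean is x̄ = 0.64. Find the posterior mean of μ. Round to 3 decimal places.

With known σ, the Normal prior is conjugate. Weight on the data is w = (n/σ²)/(n/σ² + 1/τ₀²) = 1.47738/(1.47738+44.4444) = 0.032172.
Posterior mean = w·x̄ + (1−w)·μ₀ = 0.032172·0.64 + 0.96783·0.7 = 0.698.

Posterior mean ≈ 0.698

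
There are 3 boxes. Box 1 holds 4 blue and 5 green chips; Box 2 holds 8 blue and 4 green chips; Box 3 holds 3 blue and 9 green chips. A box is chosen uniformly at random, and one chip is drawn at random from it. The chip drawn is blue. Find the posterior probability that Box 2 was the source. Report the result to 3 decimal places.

Tabulate prior·likelihood by source: [1] prior 0.333333, lik 0.4444, product 0.1481; [2] prior 0.333333, lik 0.6667, product 0.2222; [3] prior 0.333333, lik 0.25, product 0.08333.
Normalizing constant = 0.45370; the posterior for Box 2 is its product over the sum, 0.2222/0.45370 = 0.490.

Posterior probability ≈ 0.490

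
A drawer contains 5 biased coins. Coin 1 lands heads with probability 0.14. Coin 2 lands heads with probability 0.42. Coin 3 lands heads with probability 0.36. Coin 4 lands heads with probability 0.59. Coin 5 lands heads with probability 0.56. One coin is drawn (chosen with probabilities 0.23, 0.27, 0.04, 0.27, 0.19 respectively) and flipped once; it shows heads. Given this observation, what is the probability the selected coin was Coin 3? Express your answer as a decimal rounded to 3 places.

Posterior probability ≈ 0.034

Tabulate prior·likelihood by source: [1] prior 0.23, lik 0.14, product 0.03220; [2] prior 0.27, lik 0.42, product 0.1134; [3] prior 0.04, lik 0.36, product 0.01440; [4] prior 0.27, lik 0.59, product 0.1593; [5] prior 0.19, lik 0.56, product 0.1064.
Normalizing constant = 0.42570; the posterior for Coin 3 is its product over the sum, 0.01440/0.42570 = 0.034.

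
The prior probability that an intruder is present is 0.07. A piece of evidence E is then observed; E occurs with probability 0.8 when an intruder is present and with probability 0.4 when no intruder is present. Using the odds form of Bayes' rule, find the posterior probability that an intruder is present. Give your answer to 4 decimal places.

Prior odds = 0.07/(1−0.07) = 0.075269.
Likelihood ratio for E = 0.8/0.4 = 2.0000.
Posterior odds = prior odds × LR = 0.15054.
Posterior probability = odds/(1+odds) = 0.15054/1.1505 = 0.1308.

Posterior probability ≈ 0.1308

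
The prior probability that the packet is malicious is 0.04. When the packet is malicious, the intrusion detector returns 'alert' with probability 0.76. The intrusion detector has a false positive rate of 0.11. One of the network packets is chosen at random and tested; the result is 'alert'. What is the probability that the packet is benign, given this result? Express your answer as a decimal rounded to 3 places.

Write H for 'the packet is malicious'. Prior odds H:¬H = 0.04/0.96 = 0.041667. For the 'alert' outcome, the likelihood ratio is 0.76/0.11 = 6.9091.
Posterior odds = 0.041667 × 6.9091 = 0.28788, so P(H|E) = 0.28788/(1+0.28788) = 0.224. Then P(¬H|E) = 1 − 0.224 = 0.776.

P(¬H | E) ≈ 0.776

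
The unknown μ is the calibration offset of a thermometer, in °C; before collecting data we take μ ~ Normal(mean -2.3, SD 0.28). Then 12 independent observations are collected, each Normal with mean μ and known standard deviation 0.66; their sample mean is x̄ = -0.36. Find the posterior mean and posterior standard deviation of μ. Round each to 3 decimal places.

Posterior mean ≈ -0.974; posterior SD ≈ 0.158

With known σ, the Normal prior is conjugate. Weight on the data is w = (n/σ²)/(n/σ² + 1/τ₀²) = 27.5482/(27.5482+12.7551) = 0.68352.
Posterior mean = w·x̄ + (1−w)·μ₀ = 0.68352·-0.36 + 0.31648·-2.3 = -0.974. Posterior variance = 1/(27.5482+12.7551) = 0.0248119, so SD = 0.158.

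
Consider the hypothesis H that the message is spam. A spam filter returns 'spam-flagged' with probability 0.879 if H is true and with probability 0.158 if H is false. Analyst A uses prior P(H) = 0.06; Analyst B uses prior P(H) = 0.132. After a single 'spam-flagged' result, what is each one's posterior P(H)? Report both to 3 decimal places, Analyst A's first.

Analyst A: 0.262; Analyst B: 0.458

The likelihood ratio for a 'spam-flagged' result is 0.879/0.158 = 5.5633.
Analyst A: prior odds 0.06/0.94 = 0.063830; posterior odds 0.35510; posterior probability 0.262.
Analyst B: prior odds 0.132/0.868 = 0.15207; posterior odds 0.84603; posterior probability 0.458.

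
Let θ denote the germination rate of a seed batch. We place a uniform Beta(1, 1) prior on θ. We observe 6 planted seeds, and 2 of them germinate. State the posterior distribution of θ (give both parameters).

The binomial likelihood is conjugate to the Beta prior: with 2 successes and 4 failures, the posterior is Beta(1+2, 1+4) = Beta(3, 5).

Posterior: Beta(3, 5)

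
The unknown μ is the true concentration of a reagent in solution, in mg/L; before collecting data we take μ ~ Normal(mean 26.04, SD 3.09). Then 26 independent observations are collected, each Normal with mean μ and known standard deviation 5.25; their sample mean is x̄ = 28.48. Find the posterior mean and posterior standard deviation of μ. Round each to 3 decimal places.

Prior precision 1/τ₀² = 1/3.09² = 0.104733; data precision n/σ² = 26/5.25² = 0.943311.
Posterior precision = 0.104733 + 0.943311 = 1.04804, giving posterior SD = 1/√1.04804 = 0.977.
Posterior mean = (0.104733·26.04 + 0.943311·28.48) / 1.04804 = 28.236.

Posterior mean ≈ 28.236; posterior SD ≈ 0.977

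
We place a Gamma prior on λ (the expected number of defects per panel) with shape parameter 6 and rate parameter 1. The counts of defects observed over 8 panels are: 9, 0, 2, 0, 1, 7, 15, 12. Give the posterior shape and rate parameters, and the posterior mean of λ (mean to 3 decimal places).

Posterior: Gamma(shape=52, rate=9); mean ≈ 5.778

Total count ∑xᵢ = 46 over n = 8 panels.
Gamma is conjugate to the Poisson likelihood: posterior is Gamma(shape = 6+46 = 52, rate = 1+8 = 9).
Posterior mean = shape/rate = 52/9 = 5.778.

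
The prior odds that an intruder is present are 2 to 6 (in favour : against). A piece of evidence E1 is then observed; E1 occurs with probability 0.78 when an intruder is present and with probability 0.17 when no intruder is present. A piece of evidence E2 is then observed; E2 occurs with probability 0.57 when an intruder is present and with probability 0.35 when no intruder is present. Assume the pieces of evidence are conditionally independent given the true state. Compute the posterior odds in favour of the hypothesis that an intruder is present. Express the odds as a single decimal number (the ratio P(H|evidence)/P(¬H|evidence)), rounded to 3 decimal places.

Posterior odds ≈ 2.491

Prior odds = 2/6 = 0.33333. In log-odds, ln(0.33333) = -1.0986.
Add log likelihood ratios: ln(4.5882) + ln(1.6286) = 2.0112.
Posterior log-odds = 0.91259, so posterior odds = exp(0.91259) = 2.4908.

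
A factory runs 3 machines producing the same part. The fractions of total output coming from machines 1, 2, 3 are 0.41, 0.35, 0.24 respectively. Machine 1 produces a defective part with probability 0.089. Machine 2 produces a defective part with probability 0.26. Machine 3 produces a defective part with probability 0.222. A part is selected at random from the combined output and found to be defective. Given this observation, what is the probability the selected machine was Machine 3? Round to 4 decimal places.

Posterior probability ≈ 0.2947

Tabulate prior·likelihood by source: [1] prior 0.41, lik 0.089, product 0.03649; [2] prior 0.35, lik 0.26, product 0.09100; [3] prior 0.24, lik 0.222, product 0.05328.
Normalizing constant = 0.18077; the posterior for Machine 3 is its product over the sum, 0.05328/0.18077 = 0.2947.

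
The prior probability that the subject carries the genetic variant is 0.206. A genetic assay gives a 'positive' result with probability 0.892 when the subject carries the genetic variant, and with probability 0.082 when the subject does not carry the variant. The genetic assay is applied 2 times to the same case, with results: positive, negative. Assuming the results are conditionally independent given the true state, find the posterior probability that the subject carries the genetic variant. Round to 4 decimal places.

Let H be the event that the subject carries the genetic variant; start with P(H) = 0.206. P('positive'|H) = 0.892, P('positive'|¬H) = 0.082.
Update on result 1 ('positive'): P(H) ← 0.892·0.2060 / (0.892·0.2060 + 0.082·0.7940) = 0.18375/0.24886 = 0.7384.
Update on result 2 ('negative'): P(H) ← 0.108·0.7384 / (0.108·0.7384 + 0.918·0.2616) = 0.079744/0.31992 = 0.2493.

Posterior P(H) ≈ 0.2493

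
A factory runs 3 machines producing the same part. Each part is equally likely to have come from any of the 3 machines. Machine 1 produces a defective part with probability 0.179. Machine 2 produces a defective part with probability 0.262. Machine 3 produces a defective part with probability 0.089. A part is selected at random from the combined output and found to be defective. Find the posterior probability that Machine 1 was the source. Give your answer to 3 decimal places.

P(defective|M1) = 0.179; P(defective|M2) = 0.262; P(defective|M3) = 0.089.
Prior × likelihood for each source: 0.333333·0.179=0.05967, 0.333333·0.262=0.08733, 0.333333·0.089=0.02967. Summing gives P(defective) = 0.17667.
P(Machine 1 | defective) = 0.05967 / 0.17667 = 0.338.

Posterior probability ≈ 0.338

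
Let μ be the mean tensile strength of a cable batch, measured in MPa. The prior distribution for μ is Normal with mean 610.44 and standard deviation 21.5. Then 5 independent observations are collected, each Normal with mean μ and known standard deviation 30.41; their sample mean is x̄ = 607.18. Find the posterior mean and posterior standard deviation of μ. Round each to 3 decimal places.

With known σ, the Normal prior is conjugate. Weight on the data is w = (n/σ²)/(n/σ² + 1/τ₀²) = 0.00540676/(0.00540676+0.00216333) = 0.71423.
Posterior mean = w·x̄ + (1−w)·μ₀ = 0.71423·607.18 + 0.28577·610.44 = 608.112. Posterior variance = 1/(0.00540676+0.00216333) = 132.099, so SD = 11.493.

Posterior mean ≈ 608.112; posterior SD ≈ 11.493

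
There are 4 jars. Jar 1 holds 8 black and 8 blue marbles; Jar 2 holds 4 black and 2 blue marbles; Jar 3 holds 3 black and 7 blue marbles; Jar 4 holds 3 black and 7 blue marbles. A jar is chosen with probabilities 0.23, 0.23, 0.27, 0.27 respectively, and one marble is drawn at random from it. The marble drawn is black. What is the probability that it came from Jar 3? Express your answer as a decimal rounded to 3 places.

Posterior probability ≈ 0.188

Tabulate prior·likelihood by source: [1] prior 0.23, lik 0.5, product 0.1150; [2] prior 0.23, lik 0.6667, product 0.1533; [3] prior 0.27, lik 0.3, product 0.08100; [4] prior 0.27, lik 0.3, product 0.08100.
Normalizing constant = 0.43033; the posterior for Jar 3 is its product over the sum, 0.08100/0.43033 = 0.188.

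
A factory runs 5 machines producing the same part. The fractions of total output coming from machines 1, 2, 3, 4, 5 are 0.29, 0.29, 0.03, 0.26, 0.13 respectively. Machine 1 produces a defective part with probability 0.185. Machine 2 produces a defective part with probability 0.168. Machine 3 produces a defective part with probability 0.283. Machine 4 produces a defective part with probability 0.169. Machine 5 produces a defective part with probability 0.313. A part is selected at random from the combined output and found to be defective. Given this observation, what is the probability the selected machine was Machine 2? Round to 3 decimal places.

P(defective|M1) = 0.185; P(defective|M2) = 0.168; P(defective|M3) = 0.283; P(defective|M4) = 0.169; P(defective|M5) = 0.313.
Prior × likelihood for each source: 0.29·0.185=0.05365, 0.29·0.168=0.04872, 0.03·0.283=0.008490, 0.26·0.169=0.04394, 0.13·0.313=0.04069. Summing gives P(defective) = 0.19549.
P(Machine 2 | defective) = 0.04872 / 0.19549 = 0.249.

Posterior probability ≈ 0.249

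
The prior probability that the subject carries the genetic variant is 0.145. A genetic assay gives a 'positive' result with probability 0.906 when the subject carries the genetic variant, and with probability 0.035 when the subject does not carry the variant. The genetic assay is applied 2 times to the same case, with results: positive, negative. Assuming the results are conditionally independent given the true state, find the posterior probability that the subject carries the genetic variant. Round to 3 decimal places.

With H the event that the subject carries the genetic variant, the joint likelihood of the observed sequence is P(data|H) = 0.906·0.094 = 0.085164 and P(data|¬H) = 0.035·0.965 = 0.033775.
Bayes: P(H|data) = 0.145·0.085164 / (0.145·0.085164 + 0.855·0.033775) = 0.012349/0.041226 = 0.2995.

Posterior P(H) ≈ 0.300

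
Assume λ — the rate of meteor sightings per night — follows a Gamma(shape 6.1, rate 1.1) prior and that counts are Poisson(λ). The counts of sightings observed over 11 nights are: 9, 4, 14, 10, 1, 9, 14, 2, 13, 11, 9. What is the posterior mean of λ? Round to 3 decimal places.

Posterior mean ≈ 8.438

Total count ∑xᵢ = 96 over n = 11 nights.
Gamma is conjugate to the Poisson likelihood: posterior is Gamma(shape = 6.1+96 = 102.1, rate = 1.1+11 = 12.1).
E[λ | data] = 102.1/12.1 = 8.438.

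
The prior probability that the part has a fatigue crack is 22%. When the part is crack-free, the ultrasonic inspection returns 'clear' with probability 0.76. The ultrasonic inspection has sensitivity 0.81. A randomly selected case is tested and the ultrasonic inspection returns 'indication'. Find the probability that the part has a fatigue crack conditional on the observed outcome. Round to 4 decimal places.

P(H | E) ≈ 0.4877

Write H for 'the part has a fatigue crack'. Prior odds H:¬H = 0.22/0.78 = 0.28205. For the 'indication' outcome, the likelihood ratio is 0.81/0.24 = 3.3750.
Posterior odds = 0.28205 × 3.3750 = 0.95192, so P(H|E) = 0.95192/(1+0.95192) = 0.4877.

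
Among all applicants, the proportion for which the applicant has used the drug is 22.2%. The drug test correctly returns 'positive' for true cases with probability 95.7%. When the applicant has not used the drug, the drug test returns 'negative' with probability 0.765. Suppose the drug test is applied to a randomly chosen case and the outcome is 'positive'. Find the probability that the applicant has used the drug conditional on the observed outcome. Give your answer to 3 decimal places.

Let H be the event that the applicant has used the drug. P(H) = 0.222, so P(¬H) = 0.778. With E the 'positive' result, P(E|H) = 0.957 and P(E|¬H) = 0.235.
P(E) = 0.957·0.222 + 0.235·0.778 = 0.21245 + 0.18283 = 0.39528.
By Bayes' theorem, P(H|E) = 0.21245 / 0.39528 = 0.537.

P(H | E) ≈ 0.537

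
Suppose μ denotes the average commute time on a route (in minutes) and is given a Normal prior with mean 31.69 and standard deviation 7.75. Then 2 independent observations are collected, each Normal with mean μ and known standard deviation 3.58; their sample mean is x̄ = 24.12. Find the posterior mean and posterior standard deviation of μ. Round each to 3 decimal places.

Prior precision 1/τ₀² = 1/7.75² = 0.0166493; data precision n/σ² = 2/3.58² = 0.156050.
Posterior precision = 0.0166493 + 0.156050 = 0.172699, giving posterior SD = 1/√0.172699 = 2.406.
Posterior mean = (0.0166493·31.69 + 0.156050·24.12) / 0.172699 = 24.850.

Posterior mean ≈ 24.850; posterior SD ≈ 2.406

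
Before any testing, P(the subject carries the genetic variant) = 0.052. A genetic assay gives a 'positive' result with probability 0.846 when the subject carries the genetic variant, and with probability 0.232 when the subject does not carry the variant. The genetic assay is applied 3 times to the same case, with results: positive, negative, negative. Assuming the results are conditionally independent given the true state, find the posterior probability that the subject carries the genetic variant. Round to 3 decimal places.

Posterior P(H) ≈ 0.008

Let H be the event that the subject carries the genetic variant; start with P(H) = 0.052. P('positive'|H) = 0.846, P('positive'|¬H) = 0.232.
Update on result 1 ('positive'): P(H) ← 0.846·0.0520 / (0.846·0.0520 + 0.232·0.9480) = 0.043992/0.26393 = 0.1667.
Update on result 2 ('negative'): P(H) ← 0.154·0.1667 / (0.154·0.1667 + 0.768·0.8333) = 0.025669/0.66566 = 0.0386.
Update on result 3 ('negative'): P(H) ← 0.154·0.0386 / (0.154·0.0386 + 0.768·0.9614) = 0.0059385/0.74432 = 0.0080.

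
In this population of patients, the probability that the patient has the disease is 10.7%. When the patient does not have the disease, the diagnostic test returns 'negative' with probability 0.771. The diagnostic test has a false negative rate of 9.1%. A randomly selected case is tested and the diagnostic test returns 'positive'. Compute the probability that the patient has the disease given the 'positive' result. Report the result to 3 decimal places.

Write H for 'the patient has the disease'. Prior odds H:¬H = 0.107/0.893 = 0.11982. For the 'positive' outcome, the likelihood ratio is 0.909/0.229 = 3.9694.
Posterior odds = 0.11982 × 3.9694 = 0.47562, so P(H|E) = 0.47562/(1+0.47562) = 0.322.

P(H | E) ≈ 0.322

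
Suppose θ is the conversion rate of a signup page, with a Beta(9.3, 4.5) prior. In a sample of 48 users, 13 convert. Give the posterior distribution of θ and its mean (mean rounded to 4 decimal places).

Posterior: Beta(22.3, 39.5); mean ≈ 0.3608

The binomial likelihood is conjugate to the Beta prior: with 13 successes and 35 failures, the posterior is Beta(9.3+13, 4.5+35) = Beta(22.3, 39.5).
Posterior mean = α/(α+β) = 22.3/61.8 = 0.3608.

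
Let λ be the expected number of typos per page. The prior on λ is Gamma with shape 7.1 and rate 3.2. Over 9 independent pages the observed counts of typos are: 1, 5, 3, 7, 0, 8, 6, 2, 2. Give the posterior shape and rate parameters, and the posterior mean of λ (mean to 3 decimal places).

Posterior: Gamma(shape=41.1, rate=12.2); mean ≈ 3.369

Total count ∑xᵢ = 34 over n = 9 pages.
Gamma is conjugate to the Poisson likelihood: posterior is Gamma(shape = 7.1+34 = 41.1, rate = 3.2+9 = 12.2).
E[λ | data] = 41.1/12.2 = 3.369.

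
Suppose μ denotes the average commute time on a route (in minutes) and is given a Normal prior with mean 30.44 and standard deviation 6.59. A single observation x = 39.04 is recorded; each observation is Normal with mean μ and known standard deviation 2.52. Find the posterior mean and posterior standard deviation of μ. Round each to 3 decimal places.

Prior precision 1/τ₀² = 1/6.59² = 0.0230266; data precision n/σ² = 1/2.52² = 0.157470.
Posterior precision = 0.0230266 + 0.157470 = 0.180497, giving posterior SD = 1/√0.180497 = 2.354.
Posterior mean = (0.0230266·30.44 + 0.157470·39.04) / 0.180497 = 37.943.

Posterior mean ≈ 37.943; posterior SD ≈ 2.354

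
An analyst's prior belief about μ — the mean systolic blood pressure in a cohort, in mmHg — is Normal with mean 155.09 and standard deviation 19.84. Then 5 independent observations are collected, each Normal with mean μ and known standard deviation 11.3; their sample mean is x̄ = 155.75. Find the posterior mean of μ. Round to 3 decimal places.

With known σ, the Normal prior is conjugate. Weight on the data is w = (n/σ²)/(n/σ² + 1/τ₀²) = 0.0391573/(0.0391573+0.00254049) = 0.93907.
Posterior mean = w·x̄ + (1−w)·μ₀ = 0.93907·155.75 + 0.060926·155.09 = 155.710.

Posterior mean ≈ 155.710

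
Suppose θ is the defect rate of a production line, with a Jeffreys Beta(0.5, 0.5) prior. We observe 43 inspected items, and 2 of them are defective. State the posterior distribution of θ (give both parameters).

Posterior: Beta(2.5, 41.5)

The binomial likelihood is conjugate to the Beta prior: with 2 successes and 41 failures, the posterior is Beta(0.5+2, 0.5+41) = Beta(2.5, 41.5).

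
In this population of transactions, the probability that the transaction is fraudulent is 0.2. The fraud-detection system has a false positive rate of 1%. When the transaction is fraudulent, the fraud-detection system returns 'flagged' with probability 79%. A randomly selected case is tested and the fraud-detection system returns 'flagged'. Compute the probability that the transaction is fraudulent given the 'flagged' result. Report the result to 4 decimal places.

Write H for 'the transaction is fraudulent'. Prior odds H:¬H = 0.2/0.8 = 0.25000. For the 'flagged' outcome, the likelihood ratio is 0.79/0.01 = 79.000.
Posterior odds = 0.25000 × 79.000 = 19.750, so P(H|E) = 19.750/(1+19.750) = 0.9518.

P(H | E) ≈ 0.9518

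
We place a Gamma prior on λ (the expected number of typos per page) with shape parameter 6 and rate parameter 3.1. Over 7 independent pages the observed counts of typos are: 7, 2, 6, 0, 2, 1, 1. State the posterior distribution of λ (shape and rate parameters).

Total count ∑xᵢ = 19 over n = 7 pages.
Gamma is conjugate to the Poisson likelihood: posterior is Gamma(shape = 6+19 = 25, rate = 3.1+7 = 10.1).

Posterior: Gamma(shape=25, rate=10.1)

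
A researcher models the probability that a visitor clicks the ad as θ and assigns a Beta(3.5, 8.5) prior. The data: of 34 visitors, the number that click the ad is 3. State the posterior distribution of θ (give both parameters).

The binomial likelihood is conjugate to the Beta prior: with 3 successes and 31 failures, the posterior is Beta(3.5+3, 8.5+31) = Beta(6.5, 39.5).

Posterior: Beta(6.5, 39.5)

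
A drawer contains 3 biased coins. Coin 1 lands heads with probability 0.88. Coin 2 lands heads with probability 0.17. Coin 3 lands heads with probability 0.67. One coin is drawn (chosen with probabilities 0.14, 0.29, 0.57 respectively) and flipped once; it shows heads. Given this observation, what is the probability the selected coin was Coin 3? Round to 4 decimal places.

Posterior probability ≈ 0.6889

Tabulate prior·likelihood by source: [1] prior 0.14, lik 0.88, product 0.1232; [2] prior 0.29, lik 0.17, product 0.04930; [3] prior 0.57, lik 0.67, product 0.3819.
Normalizing constant = 0.55440; the posterior for Coin 3 is its product over the sum, 0.3819/0.55440 = 0.6889.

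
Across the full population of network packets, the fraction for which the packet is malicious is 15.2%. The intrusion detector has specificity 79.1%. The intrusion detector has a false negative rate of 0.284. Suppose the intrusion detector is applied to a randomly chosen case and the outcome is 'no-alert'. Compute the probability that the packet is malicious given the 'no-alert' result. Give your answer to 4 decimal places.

Let H be the event that the packet is malicious. P(H) = 0.152, so P(¬H) = 0.848. With E the 'no-alert' result, P(E|H) = 0.284 and P(E|¬H) = 0.791.
P(E) = 0.284·0.152 + 0.791·0.848 = 0.043168 + 0.67077 = 0.71394.
By Bayes' theorem, P(H|E) = 0.043168 / 0.71394 = 0.0605.

P(H | E) ≈ 0.0605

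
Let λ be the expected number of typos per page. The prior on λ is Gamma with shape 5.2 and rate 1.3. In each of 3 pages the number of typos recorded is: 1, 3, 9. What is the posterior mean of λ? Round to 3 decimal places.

Total count ∑xᵢ = 13 over n = 3 pages.
Gamma is conjugate to the Poisson likelihood: posterior is Gamma(shape = 5.2+13 = 18.2, rate = 1.3+3 = 4.3).
Posterior mean = shape/rate = 18.2/4.3 = 4.233.

Posterior mean ≈ 4.233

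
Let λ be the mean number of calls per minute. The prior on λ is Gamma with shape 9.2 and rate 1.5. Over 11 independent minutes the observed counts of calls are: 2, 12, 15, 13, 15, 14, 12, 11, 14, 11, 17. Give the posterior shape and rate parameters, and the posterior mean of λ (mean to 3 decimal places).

Total count ∑xᵢ = 136 over n = 11 minutes.
Gamma is conjugate to the Poisson likelihood: posterior is Gamma(shape = 9.2+136 = 145.2, rate = 1.5+11 = 12.5).
E[λ | data] = 145.2/12.5 = 11.616.

Posterior: Gamma(shape=145.2, rate=12.5); mean ≈ 11.616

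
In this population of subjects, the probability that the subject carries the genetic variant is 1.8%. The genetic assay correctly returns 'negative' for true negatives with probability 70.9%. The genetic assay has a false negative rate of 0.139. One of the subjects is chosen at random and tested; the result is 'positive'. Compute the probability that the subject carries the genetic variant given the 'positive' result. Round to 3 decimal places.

P(H | E) ≈ 0.051

Let H be the event that the subject carries the genetic variant. P(H) = 0.018, so P(¬H) = 0.982. With E the 'positive' result, P(E|H) = 0.861 and P(E|¬H) = 0.291.
P(E) = 0.861·0.018 + 0.291·0.982 = 0.015498 + 0.28576 = 0.30126.
By Bayes' theorem, P(H|E) = 0.015498 / 0.30126 = 0.051.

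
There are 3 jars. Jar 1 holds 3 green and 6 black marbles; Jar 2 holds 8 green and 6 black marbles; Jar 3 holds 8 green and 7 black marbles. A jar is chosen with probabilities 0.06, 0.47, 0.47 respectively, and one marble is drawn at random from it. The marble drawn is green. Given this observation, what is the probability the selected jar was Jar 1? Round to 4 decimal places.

P(green|Jar 1) = 0.3333; P(green|Jar 2) = 0.5714; P(green|Jar 3) = 0.5333.
Prior × likelihood for each source: 0.06·0.3333=0.02000, 0.47·0.5714=0.2686, 0.47·0.5333=0.2507. Summing gives P(green) = 0.53924.
P(Jar 1 | green) = 0.02000 / 0.53924 = 0.0371.

Posterior probability ≈ 0.0371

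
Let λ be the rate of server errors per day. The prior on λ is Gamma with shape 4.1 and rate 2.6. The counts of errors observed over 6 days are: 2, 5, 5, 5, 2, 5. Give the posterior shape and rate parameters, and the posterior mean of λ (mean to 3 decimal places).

The Poisson likelihood adds the total count to the shape and the number of exposure periods to the rate. Here ∑xᵢ = 24 and n = 6, so shape 4.1→28.1 and rate 2.6→8.6.
Posterior mean = shape/rate = 28.1/8.6 = 3.267.

Posterior: Gamma(shape=28.1, rate=8.6); mean ≈ 3.267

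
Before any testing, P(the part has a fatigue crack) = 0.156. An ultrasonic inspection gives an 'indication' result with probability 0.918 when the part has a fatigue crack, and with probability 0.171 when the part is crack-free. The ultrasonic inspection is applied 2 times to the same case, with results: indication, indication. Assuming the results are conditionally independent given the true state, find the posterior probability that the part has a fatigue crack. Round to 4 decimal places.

Posterior P(H) ≈ 0.8419

Let H be the event that the part has a fatigue crack; start with P(H) = 0.156. P('indication'|H) = 0.918, P('indication'|¬H) = 0.171.
Update on result 1 ('indication'): P(H) ← 0.918·0.1560 / (0.918·0.1560 + 0.171·0.8440) = 0.14321/0.28753 = 0.4981.
Update on result 2 ('indication'): P(H) ← 0.918·0.4981 / (0.918·0.4981 + 0.171·0.5019) = 0.45722/0.54305 = 0.8419.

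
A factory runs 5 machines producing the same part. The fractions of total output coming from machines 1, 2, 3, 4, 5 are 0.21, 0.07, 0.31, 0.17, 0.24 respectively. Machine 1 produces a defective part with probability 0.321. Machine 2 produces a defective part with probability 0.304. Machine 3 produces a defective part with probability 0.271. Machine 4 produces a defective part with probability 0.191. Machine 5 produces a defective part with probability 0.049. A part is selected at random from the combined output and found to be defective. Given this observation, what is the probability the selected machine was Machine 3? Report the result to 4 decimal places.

Tabulate prior·likelihood by source: [1] prior 0.21, lik 0.321, product 0.06741; [2] prior 0.07, lik 0.304, product 0.02128; [3] prior 0.31, lik 0.271, product 0.08401; [4] prior 0.17, lik 0.191, product 0.03247; [5] prior 0.24, lik 0.049, product 0.01176.
Normalizing constant = 0.21693; the posterior for Machine 3 is its product over the sum, 0.08401/0.21693 = 0.3873.

Posterior probability ≈ 0.3873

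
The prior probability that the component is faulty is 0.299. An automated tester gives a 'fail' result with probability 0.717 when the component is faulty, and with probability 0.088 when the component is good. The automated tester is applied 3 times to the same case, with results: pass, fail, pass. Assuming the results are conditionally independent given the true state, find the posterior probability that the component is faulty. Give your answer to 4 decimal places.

With H the event that the component is faulty, the joint likelihood of the observed sequence is P(data|H) = 0.283·0.717·0.283 = 0.057424 and P(data|¬H) = 0.912·0.088·0.912 = 0.073193.
Bayes: P(H|data) = 0.299·0.057424 / (0.299·0.057424 + 0.701·0.073193) = 0.017170/0.068478 = 0.2507.

Posterior P(H) ≈ 0.2507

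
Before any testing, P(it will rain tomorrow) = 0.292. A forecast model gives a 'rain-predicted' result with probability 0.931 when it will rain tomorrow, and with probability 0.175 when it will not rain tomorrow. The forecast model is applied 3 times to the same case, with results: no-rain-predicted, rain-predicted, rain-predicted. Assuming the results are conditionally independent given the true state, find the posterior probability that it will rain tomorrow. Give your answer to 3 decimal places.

Posterior P(H) ≈ 0.494

With H the event that it will rain tomorrow, the joint likelihood of the observed sequence is P(data|H) = 0.069·0.931·0.931 = 0.059807 and P(data|¬H) = 0.825·0.175·0.175 = 0.025266.
Bayes: P(H|data) = 0.292·0.059807 / (0.292·0.059807 + 0.708·0.025266) = 0.017464/0.035352 = 0.4940.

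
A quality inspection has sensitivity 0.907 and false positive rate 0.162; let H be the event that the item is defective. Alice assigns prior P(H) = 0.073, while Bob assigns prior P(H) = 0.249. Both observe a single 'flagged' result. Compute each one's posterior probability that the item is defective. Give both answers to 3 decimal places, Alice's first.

Alice: 0.306; Bob: 0.650

P('+'|H) = 0.907, P('+'|¬H) = 0.162.
Alice: numerator 0.907·0.073 = 0.066211; evidence = 0.066211+0.162·0.927 = 0.21638; posterior = 0.306.
Bob: numerator 0.907·0.249 = 0.22584; evidence = 0.22584+0.162·0.751 = 0.34751; posterior = 0.650.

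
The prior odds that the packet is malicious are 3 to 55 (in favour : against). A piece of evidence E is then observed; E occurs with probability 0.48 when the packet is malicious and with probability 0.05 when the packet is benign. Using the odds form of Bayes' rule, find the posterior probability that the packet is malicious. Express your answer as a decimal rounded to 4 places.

Prior odds = 3/55 = 0.054545.
Likelihood ratio for E = 0.48/0.05 = 9.6000.
Posterior odds = prior odds × LR = 0.52364.
Posterior probability = odds/(1+odds) = 0.52364/1.5236 = 0.3437.

Posterior probability ≈ 0.3437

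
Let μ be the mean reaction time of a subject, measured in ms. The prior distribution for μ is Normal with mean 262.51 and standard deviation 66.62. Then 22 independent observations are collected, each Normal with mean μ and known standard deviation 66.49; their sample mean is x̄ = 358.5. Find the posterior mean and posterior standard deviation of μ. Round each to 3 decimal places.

With known σ, the Normal prior is conjugate. Weight on the data is w = (n/σ²)/(n/σ² + 1/τ₀²) = 0.00497634/(0.00497634+0.00022532) = 0.95668.
Posterior mean = w·x̄ + (1−w)·μ₀ = 0.95668·358.5 + 0.043316·262.51 = 354.342. Posterior variance = 1/(0.00497634+0.00022532) = 192.247, so SD = 13.865.

Posterior mean ≈ 354.342; posterior SD ≈ 13.865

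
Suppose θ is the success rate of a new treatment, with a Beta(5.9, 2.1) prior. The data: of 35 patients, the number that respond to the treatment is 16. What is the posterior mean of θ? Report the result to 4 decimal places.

Observing 16 successes and 19 failures updates Beta(5.9, 2.1) by adding the success and failure counts to the two shape parameters: α = 5.9+16 = 21.9, β = 2.1+19 = 21.1.
E[θ | data] = 21.9/(21.9+21.1) = 0.5093.

Posterior mean ≈ 0.5093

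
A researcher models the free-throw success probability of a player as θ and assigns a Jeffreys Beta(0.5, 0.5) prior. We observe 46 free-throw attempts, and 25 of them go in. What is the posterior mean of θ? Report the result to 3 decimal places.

Observing 25 successes and 21 failures updates Beta(0.5, 0.5) by adding the success and failure counts to the two shape parameters: α = 0.5+25 = 25.5, β = 0.5+21 = 21.5.
Posterior mean = α/(α+β) = 25.5/47 = 0.543.

Posterior mean ≈ 0.543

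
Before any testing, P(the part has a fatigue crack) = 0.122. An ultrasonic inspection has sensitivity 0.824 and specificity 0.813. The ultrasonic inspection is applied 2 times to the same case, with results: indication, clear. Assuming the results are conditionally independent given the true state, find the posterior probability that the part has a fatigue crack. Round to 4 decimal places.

Let H be the event that the part has a fatigue crack; start with P(H) = 0.122. P('indication'|H) = 0.824, P('indication'|¬H) = 0.187.
Update on result 1 ('indication'): P(H) ← 0.824·0.1220 / (0.824·0.1220 + 0.187·0.8780) = 0.10053/0.26471 = 0.3798.
Update on result 2 ('clear'): P(H) ← 0.176·0.3798 / (0.176·0.3798 + 0.813·0.6202) = 0.066838/0.57109 = 0.1170.

Posterior P(H) ≈ 0.1170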